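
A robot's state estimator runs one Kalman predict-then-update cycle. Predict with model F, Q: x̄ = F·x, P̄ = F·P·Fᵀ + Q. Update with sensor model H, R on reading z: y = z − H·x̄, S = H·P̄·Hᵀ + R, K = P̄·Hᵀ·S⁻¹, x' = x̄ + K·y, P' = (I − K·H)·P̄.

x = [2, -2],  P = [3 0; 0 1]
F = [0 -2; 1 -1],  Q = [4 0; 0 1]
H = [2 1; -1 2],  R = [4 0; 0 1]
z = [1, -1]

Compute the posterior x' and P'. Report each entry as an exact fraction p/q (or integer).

x' = [134/147, 11/147]
P' = [92/147 32/147; 32/147 44/147]

x̄ = F·x = [4, 4]
P̄ = F·P·Fᵀ + Q = [8 2; 2 5]
y = z − H·x̄ = [-11, -5]
S = H·P̄·Hᵀ + R = [49 0; 0 21]
K = P̄·Hᵀ·S⁻¹ = [18/49 -4/21; 9/49 8/21]
x' = x̄ + K·y = [134/147, 11/147]
P' = (I − K·H)·P̄ = [92/147 32/147; 32/147 44/147]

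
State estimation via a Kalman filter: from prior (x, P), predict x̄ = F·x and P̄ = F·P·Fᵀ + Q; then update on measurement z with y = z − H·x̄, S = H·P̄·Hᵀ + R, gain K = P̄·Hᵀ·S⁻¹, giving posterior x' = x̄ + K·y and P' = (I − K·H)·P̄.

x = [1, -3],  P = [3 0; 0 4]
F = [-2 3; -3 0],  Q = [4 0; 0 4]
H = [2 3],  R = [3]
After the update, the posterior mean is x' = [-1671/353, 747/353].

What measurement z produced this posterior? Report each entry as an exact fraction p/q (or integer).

z = [-3]

x̄ = F·x = [-11, -3]
P̄ = F·P·Fᵀ + Q = [52 18; 18 31]
S = H·P̄·Hᵀ + R = [706]
K = P̄·Hᵀ·S⁻¹ = [79/353; 129/706]
x' − x̄ = [2212/353, 1806/353] = K·y
y = (KᵀK)⁻¹·Kᵀ·(x' − x̄) = [28]
z = y + H·x̄ = [28] + [-31] = [-3]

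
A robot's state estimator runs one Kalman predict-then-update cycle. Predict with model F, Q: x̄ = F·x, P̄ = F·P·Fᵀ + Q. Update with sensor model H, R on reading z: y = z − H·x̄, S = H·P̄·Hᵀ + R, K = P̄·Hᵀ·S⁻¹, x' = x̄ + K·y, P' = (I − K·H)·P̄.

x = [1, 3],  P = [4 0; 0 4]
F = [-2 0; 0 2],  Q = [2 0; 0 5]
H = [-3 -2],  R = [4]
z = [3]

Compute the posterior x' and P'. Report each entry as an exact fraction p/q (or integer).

x̄ = F·x = [-2, 6]
P̄ = F·P·Fᵀ + Q = [18 0; 0 21]
y = z − H·x̄ = [9]
S = H·P̄·Hᵀ + R = [250]
K = P̄·Hᵀ·S⁻¹ = [-27/125; -21/125]
x' = x̄ + K·y = [-493/125, 561/125]
P' = (I − K·H)·P̄ = [792/125 -1134/125; -1134/125 1743/125]

x' = [-493/125, 561/125]
P' = [792/125 -1134/125; -1134/125 1743/125]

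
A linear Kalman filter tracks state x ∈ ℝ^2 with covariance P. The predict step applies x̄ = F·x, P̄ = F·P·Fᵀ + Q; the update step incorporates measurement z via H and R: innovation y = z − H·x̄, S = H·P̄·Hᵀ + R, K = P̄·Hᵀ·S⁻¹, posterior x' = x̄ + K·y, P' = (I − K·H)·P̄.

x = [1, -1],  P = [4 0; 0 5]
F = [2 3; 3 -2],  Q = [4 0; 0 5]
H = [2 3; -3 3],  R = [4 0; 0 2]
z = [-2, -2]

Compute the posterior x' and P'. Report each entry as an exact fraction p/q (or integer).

x̄ = F·x = [-1, 5]
P̄ = F·P·Fᵀ + Q = [65 -6; -6 61]
y = z − H·x̄ = [-15, -20]
S = H·P̄·Hᵀ + R = [741 177; 177 1244]
K = P̄·Hᵀ·S⁻¹ = [177029/890475 -59219/296825; 59049/296825 39558/296825]
x' = x̄ + K·y = [482/59365, -38554/59365]
P' = (I − K·H)·P̄ = [212686/890475 31416/296825; 31416/296825 57788/296825]

x' = [482/59365, -38554/59365]
P' = [212686/890475 31416/296825; 31416/296825 57788/296825]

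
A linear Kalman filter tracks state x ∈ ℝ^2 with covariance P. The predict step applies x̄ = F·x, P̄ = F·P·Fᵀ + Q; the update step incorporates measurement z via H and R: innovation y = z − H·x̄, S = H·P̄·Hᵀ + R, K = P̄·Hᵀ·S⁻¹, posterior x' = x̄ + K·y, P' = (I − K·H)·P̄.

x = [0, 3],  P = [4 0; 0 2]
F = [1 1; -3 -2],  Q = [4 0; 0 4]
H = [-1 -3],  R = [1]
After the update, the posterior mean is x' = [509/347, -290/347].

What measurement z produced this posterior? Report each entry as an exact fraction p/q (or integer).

x̄ = F·x = [3, -6]
P̄ = F·P·Fᵀ + Q = [10 -16; -16 48]
S = H·P̄·Hᵀ + R = [347]
K = P̄·Hᵀ·S⁻¹ = [38/347; -128/347]
x' − x̄ = [-532/347, 1792/347] = K·y
y = (KᵀK)⁻¹·Kᵀ·(x' − x̄) = [-14]
z = y + H·x̄ = [-14] + [15] = [1]

z = [1]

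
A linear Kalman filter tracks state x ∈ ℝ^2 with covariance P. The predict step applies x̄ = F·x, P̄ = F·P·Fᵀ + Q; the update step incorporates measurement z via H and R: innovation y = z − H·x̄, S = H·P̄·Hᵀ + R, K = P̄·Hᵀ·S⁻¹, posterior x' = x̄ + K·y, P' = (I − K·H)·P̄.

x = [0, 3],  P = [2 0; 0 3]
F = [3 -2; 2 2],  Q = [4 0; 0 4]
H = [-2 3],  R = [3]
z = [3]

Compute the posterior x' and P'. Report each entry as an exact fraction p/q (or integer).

x' = [-294/355, 186/355]
P' = [7446/355 4896/355; 4896/355 3336/355]

x̄ = F·x = [-6, 6]
P̄ = F·P·Fᵀ + Q = [34 0; 0 24]
y = z − H·x̄ = [-27]
S = H·P̄·Hᵀ + R = [355]
K = P̄·Hᵀ·S⁻¹ = [-68/355; 72/355]
x' = x̄ + K·y = [-294/355, 186/355]
P' = (I − K·H)·P̄ = [7446/355 4896/355; 4896/355 3336/355]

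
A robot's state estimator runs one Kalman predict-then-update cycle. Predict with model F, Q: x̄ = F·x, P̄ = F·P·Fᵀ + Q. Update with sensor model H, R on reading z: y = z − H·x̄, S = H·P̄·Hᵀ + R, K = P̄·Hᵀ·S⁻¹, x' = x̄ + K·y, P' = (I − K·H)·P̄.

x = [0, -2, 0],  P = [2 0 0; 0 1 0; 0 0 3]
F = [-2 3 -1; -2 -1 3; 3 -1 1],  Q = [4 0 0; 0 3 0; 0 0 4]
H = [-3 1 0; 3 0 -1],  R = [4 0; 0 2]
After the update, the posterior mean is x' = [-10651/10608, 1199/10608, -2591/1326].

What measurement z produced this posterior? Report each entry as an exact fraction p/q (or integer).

x̄ = F·x = [-6, 2, 2]
P̄ = F·P·Fᵀ + Q = [24 -4 -18; -4 39 -2; -18 -2 26]
S = H·P̄·Hᵀ + R = [283 -280; -280 352]
K = P̄·Hᵀ·S⁻¹ = [-97/1326 2095/10608; 947/1326 5725/10608; -128/663 -505/1326]
x' − x̄ = [52997/10608, -20017/10608, -5243/1326] = K·y
y = (KᵀK)⁻¹·Kᵀ·(x' − x̄) = [-17, 19]
z = y + H·x̄ = [-17, 19] + [20, -20] = [3, -1]

z = [3, -1]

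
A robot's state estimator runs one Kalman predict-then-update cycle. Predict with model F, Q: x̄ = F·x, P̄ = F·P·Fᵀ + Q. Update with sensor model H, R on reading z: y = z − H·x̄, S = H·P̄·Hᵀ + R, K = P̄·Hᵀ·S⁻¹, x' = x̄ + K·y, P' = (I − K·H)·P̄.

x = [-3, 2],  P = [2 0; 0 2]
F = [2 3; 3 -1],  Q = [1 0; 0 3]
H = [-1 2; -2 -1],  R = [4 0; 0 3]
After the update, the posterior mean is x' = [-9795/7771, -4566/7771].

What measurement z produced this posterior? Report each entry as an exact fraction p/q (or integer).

z = [1, 3]

x̄ = F·x = [0, -11]
P̄ = F·P·Fᵀ + Q = [27 6; 6 23]
S = H·P̄·Hᵀ + R = [99 -10; -10 158]
K = P̄·Hᵀ·S⁻¹ = [-1485/7771 -3045/7771; 2985/7771 -3065/15542]
x' − x̄ = [-9795/7771, 80915/7771] = K·y
y = (KᵀK)⁻¹·Kᵀ·(x' − x̄) = [23, -8]
z = y + H·x̄ = [23, -8] + [-22, 11] = [1, 3]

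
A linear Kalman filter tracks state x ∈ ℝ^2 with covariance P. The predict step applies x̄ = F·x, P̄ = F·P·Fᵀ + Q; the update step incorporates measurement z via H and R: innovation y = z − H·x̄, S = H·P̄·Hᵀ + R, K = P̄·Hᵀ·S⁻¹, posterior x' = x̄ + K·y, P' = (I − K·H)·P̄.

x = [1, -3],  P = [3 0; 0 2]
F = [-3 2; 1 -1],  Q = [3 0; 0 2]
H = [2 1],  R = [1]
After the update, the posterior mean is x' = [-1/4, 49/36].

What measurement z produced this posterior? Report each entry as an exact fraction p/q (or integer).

z = [1]

x̄ = F·x = [-9, 4]
P̄ = F·P·Fᵀ + Q = [38 -13; -13 7]
S = H·P̄·Hᵀ + R = [108]
K = P̄·Hᵀ·S⁻¹ = [7/12; -19/108]
x' − x̄ = [35/4, -95/36] = K·y
y = (KᵀK)⁻¹·Kᵀ·(x' − x̄) = [15]
z = y + H·x̄ = [15] + [-14] = [1]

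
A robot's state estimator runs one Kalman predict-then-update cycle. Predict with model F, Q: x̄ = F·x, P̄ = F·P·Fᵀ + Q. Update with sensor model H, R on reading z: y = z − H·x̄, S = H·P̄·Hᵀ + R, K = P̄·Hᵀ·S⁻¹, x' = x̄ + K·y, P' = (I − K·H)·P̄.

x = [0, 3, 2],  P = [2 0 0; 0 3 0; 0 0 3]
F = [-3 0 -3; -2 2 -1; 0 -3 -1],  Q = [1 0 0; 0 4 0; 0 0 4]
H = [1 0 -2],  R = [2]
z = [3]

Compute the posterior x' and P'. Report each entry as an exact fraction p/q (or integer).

x' = [-313/37, -71/148, -861/148]
P' = [1506/37 420/37 746/37; 420/37 1395/148 789/148; 746/37 789/148 1551/148]

x̄ = F·x = [-6, 4, -11]
P̄ = F·P·Fᵀ + Q = [46 21 9; 21 27 -15; 9 -15 34]
y = z − H·x̄ = [-13]
S = H·P̄·Hᵀ + R = [148]
K = P̄·Hᵀ·S⁻¹ = [7/37; 51/148; -59/148]
x' = x̄ + K·y = [-313/37, -71/148, -861/148]
P' = (I − K·H)·P̄ = [1506/37 420/37 746/37; 420/37 1395/148 789/148; 746/37 789/148 1551/148]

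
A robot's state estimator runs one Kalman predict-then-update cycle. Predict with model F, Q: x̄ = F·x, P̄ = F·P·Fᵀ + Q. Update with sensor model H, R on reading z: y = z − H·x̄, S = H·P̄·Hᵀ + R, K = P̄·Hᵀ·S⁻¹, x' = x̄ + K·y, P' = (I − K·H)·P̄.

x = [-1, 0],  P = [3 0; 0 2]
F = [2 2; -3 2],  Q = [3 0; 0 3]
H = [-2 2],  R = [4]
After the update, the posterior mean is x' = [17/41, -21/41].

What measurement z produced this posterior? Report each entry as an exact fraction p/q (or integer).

z = [-2]

x̄ = F·x = [-2, 3]
P̄ = F·P·Fᵀ + Q = [23 -10; -10 38]
S = H·P̄·Hᵀ + R = [328]
K = P̄·Hᵀ·S⁻¹ = [-33/164; 12/41]
x' − x̄ = [99/41, -144/41] = K·y
y = (KᵀK)⁻¹·Kᵀ·(x' − x̄) = [-12]
z = y + H·x̄ = [-12] + [10] = [-2]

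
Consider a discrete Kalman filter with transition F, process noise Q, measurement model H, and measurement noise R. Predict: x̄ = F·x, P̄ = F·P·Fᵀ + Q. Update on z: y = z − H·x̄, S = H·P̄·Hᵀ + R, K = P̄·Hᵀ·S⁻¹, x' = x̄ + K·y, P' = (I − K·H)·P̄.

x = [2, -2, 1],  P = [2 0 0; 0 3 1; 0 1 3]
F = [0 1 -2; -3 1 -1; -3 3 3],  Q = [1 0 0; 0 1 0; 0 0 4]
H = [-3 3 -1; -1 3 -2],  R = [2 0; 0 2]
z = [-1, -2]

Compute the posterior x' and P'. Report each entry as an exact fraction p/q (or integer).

x̄ = F·x = [-4, -9, -9]
P̄ = F·P·Fᵀ + Q = [12 6 -12; 6 23 18; -12 18 94]
y = z − H·x̄ = [5, 3]
S = H·P̄·Hᵀ + R = [123 113; 113 297]
K = P̄·Hᵀ·S⁻¹ = [-2586/11881 2184/11881; 3375/11881 -204/11881; 6299/11881 -7277/11881]
x' = x̄ + K·y = [-53902/11881, -90666/11881, -97265/11881]
P' = (I − K·H)·P̄ = [61536/11881 97656/11881 113532/11881; 97656/11881 167396/11881 202470/11881; 113532/11881 202470/11881 254216/11881]

x' = [-53902/11881, -90666/11881, -97265/11881]
P' = [61536/11881 97656/11881 113532/11881; 97656/11881 167396/11881 202470/11881; 113532/11881 202470/11881 254216/11881]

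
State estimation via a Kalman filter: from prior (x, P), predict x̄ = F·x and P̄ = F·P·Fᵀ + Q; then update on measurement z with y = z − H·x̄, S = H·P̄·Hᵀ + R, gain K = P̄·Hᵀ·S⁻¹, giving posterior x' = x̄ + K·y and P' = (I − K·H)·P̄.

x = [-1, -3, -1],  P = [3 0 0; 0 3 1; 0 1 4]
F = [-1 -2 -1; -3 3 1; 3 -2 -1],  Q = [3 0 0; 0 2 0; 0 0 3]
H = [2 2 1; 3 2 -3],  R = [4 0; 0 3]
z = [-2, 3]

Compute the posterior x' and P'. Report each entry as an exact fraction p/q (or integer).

x̄ = F·x = [8, -7, 4]
P̄ = F·P·Fᵀ + Q = [26 -18 11; -18 66 -54; 11 -54 50]
y = z − H·x̄ = [-8, 5]
S = H·P̄·Hᵀ + R = [106 273; 273 1185]
K = P̄·Hᵀ·S⁻¹ = [9846/17027 -2139/17027; -5250/17027 4658/17027; 6255/17027 -4674/17027]
x' = x̄ + K·y = [46753/17027, -53899/17027, -5302/17027]
P' = (I − K·H)·P̄ = [196111/17027 -206658/17027 60478/17027; -206658/17027 226362/17027 -60408/17027; 60478/17027 -60408/17027 24880/17027]

x' = [46753/17027, -53899/17027, -5302/17027]
P' = [196111/17027 -206658/17027 60478/17027; -206658/17027 226362/17027 -60408/17027; 60478/17027 -60408/17027 24880/17027]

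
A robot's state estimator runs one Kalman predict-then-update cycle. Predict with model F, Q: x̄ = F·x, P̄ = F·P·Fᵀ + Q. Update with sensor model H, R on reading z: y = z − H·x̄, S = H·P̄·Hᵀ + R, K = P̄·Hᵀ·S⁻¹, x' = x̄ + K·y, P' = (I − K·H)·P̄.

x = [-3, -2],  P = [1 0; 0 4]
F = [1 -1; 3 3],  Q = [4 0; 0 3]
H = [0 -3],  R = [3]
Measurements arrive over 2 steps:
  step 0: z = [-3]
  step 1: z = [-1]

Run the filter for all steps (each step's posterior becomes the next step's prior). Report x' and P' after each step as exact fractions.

step 0: x̄ = F·x = [-1, -15]
step 0: P̄ = F·P·Fᵀ + Q = [9 -9; -9 48]
step 0: y = z − H·x̄ = [-48]
step 0: S = H·P̄·Hᵀ + R = [435]
step 0: K = P̄·Hᵀ·S⁻¹ = [9/145; -48/145]
step 0: x' = x̄ + K·y = [-577/145, 129/145]
step 0: P' = (I − K·H)·P̄ = [1062/145 -9/145; -9/145 48/145]
step 1: x̄ = F·x = [-706/145, -1344/145]
step 1: P̄ = F·P·Fᵀ + Q = [1708/145 3042/145; 3042/145 10263/145]
step 1: y = z − H·x̄ = [-4177/145]
step 1: S = H·P̄·Hᵀ + R = [92802/145]
step 1: K = P̄·Hᵀ·S⁻¹ = [-1521/15467; -10263/30934]
step 1: x' = x̄ + K·y = [-31493/15467, 8919/30934]
step 1: P' = (I − K·H)·P̄ = [86462/15467 1521/15467; 1521/15467 10263/30934]

step 0: x' = [-577/145, 129/145], P' = [1062/145 -9/145; -9/145 48/145]
step 1: x' = [-31493/15467, 8919/30934], P' = [86462/15467 1521/15467; 1521/15467 10263/30934]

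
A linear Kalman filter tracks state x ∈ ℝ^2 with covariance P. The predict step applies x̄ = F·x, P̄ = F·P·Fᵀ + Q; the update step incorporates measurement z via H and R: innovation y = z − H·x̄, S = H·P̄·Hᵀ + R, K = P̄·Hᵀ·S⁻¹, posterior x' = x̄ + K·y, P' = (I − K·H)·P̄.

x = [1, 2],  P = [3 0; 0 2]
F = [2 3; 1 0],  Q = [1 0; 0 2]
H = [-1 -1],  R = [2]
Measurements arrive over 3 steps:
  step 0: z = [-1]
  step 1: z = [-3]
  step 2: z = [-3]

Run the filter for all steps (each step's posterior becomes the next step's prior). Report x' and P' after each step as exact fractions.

step 0: x̄ = F·x = [8, 1]
step 0: P̄ = F·P·Fᵀ + Q = [31 6; 6 5]
step 0: y = z − H·x̄ = [8]
step 0: S = H·P̄·Hᵀ + R = [50]
step 0: K = P̄·Hᵀ·S⁻¹ = [-37/50; -11/50]
step 0: x' = x̄ + K·y = [52/25, -19/25]
step 0: P' = (I − K·H)·P̄ = [181/50 -107/50; -107/50 129/50]
step 1: x̄ = F·x = [47/25, 52/25]
step 1: P̄ = F·P·Fᵀ + Q = [651/50 41/50; 41/50 281/50]
step 1: y = z − H·x̄ = [24/25]
step 1: S = H·P̄·Hᵀ + R = [557/25]
step 1: K = P̄·Hᵀ·S⁻¹ = [-346/557; -161/557]
step 1: x' = x̄ + K·y = [715/557, 1004/557]
step 1: P' = (I − K·H)·P̄ = [4927/1114 -3543/1114; -3543/1114 4187/1114]
step 2: x̄ = F·x = [4442/557, 715/557]
step 2: P̄ = F·P·Fᵀ + Q = [15989/1114 -775/1114; -775/1114 7155/1114]
step 2: y = z − H·x̄ = [3486/557]
step 2: S = H·P̄·Hᵀ + R = [11911/557]
step 2: K = P̄·Hᵀ·S⁻¹ = [-7607/11911; -3190/11911]
step 2: x' = x̄ + K·y = [47380/11911, -4675/11911]
step 2: P' = (I − K·H)·P̄ = [134133/23822 -103705/23822; -103705/23822 116465/23822]

step 0: x' = [52/25, -19/25], P' = [181/50 -107/50; -107/50 129/50]
step 1: x' = [715/557, 1004/557], P' = [4927/1114 -3543/1114; -3543/1114 4187/1114]
step 2: x' = [47380/11911, -4675/11911], P' = [134133/23822 -103705/23822; -103705/23822 116465/23822]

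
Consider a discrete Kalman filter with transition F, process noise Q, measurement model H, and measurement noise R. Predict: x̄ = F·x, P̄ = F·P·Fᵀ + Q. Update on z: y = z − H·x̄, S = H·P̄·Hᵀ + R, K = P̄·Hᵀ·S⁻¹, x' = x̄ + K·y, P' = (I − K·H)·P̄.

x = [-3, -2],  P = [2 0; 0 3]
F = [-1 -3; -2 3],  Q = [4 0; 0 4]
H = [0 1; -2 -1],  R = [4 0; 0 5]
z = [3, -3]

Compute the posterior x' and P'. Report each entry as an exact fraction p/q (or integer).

x̄ = F·x = [9, 0]
P̄ = F·P·Fᵀ + Q = [33 -23; -23 39]
y = z − H·x̄ = [3, 15]
S = H·P̄·Hᵀ + R = [43 7; 7 84]
K = P̄·Hᵀ·S⁻¹ = [-233/509 -1688/3563; 461/509 4/509]
x' = x̄ + K·y = [1854/3563, 1443/509]
P' = (I − K·H)·P̄ = [7482/3563 -932/509; -932/509 1844/509]

x' = [1854/3563, 1443/509]
P' = [7482/3563 -932/509; -932/509 1844/509]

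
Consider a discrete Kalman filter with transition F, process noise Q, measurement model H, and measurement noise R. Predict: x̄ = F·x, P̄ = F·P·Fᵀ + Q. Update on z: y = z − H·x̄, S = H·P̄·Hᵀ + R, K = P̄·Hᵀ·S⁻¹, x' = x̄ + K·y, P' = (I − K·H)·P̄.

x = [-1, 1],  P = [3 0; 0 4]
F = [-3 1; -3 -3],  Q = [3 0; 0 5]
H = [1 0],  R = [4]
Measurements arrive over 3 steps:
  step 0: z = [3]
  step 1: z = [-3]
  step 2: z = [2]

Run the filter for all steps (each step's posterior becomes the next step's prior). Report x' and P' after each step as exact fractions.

step 0: x̄ = F·x = [4, 0]
step 0: P̄ = F·P·Fᵀ + Q = [34 15; 15 68]
step 0: y = z − H·x̄ = [-1]
step 0: S = H·P̄·Hᵀ + R = [38]
step 0: K = P̄·Hᵀ·S⁻¹ = [17/19; 15/38]
step 0: x' = x̄ + K·y = [59/19, -15/38]
step 0: P' = (I − K·H)·P̄ = [68/19 30/19; 30/19 2359/38]
step 1: x̄ = F·x = [-369/38, -309/38]
step 1: P̄ = F·P·Fᵀ + Q = [3337/38 -5493/38; -5493/38 23725/38]
step 1: y = z − H·x̄ = [255/38]
step 1: S = H·P̄·Hᵀ + R = [3489/38]
step 1: K = P̄·Hᵀ·S⁻¹ = [3337/3489; -1831/1163]
step 1: x' = x̄ + K·y = [-3829/1163, -21744/1163]
step 1: P' = (I − K·H)·P̄ = [13348/3489 -7324/1163; -7324/1163 461434/1163]
step 2: x̄ = F·x = [-10257/1163, 76719/1163]
step 2: P̄ = F·P·Fᵀ + Q = [548911/1163 -1388202/1163; -1388202/1163 4066933/1163]
step 2: y = z − H·x̄ = [12583/1163]
step 2: S = H·P̄·Hᵀ + R = [553563/1163]
step 2: K = P̄·Hᵀ·S⁻¹ = [548911/553563; -462734/184521]
step 2: x' = x̄ + K·y = [1056794/553563, 7165679/184521]
step 2: P' = (I − K·H)·P̄ = [2195644/553563 -1850936/184521; -1850936/184521 30973425/61507]

step 0: x' = [59/19, -15/38], P' = [68/19 30/19; 30/19 2359/38]
step 1: x' = [-3829/1163, -21744/1163], P' = [13348/3489 -7324/1163; -7324/1163 461434/1163]
step 2: x' = [1056794/553563, 7165679/184521], P' = [2195644/553563 -1850936/184521; -1850936/184521 30973425/61507]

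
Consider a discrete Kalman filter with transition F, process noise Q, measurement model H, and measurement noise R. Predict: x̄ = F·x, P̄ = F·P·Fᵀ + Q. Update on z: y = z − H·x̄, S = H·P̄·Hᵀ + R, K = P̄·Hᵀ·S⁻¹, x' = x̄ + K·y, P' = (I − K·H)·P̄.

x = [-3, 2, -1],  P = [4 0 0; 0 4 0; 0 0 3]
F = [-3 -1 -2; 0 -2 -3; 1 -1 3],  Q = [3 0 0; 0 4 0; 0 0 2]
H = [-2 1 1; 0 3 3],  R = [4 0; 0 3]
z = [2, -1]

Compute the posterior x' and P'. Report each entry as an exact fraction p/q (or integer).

x̄ = F·x = [9, -1, -8]
P̄ = F·P·Fᵀ + Q = [55 26 -26; 26 47 -19; -26 -19 37]
y = z − H·x̄ = [29, 26]
S = H·P̄·Hᵀ + R = [270 138; 138 417]
K = P̄·Hᵀ·S⁻¹ = [-7645/15591 2530/15591; -1200/5197 1444/5197; 3623/15591 820/15591]
x' = x̄ + K·y = [-5202/5197, -2453/5197, 553/5197]
P' = (I − K·H)·P̄ = [16555/15591 3122/5197 -6836/15591; 3122/5197 94163/5197 -92719/5197; -6836/15591 -92719/5197 278977/15591]

x' = [-5202/5197, -2453/5197, 553/5197]
P' = [16555/15591 3122/5197 -6836/15591; 3122/5197 94163/5197 -92719/5197; -6836/15591 -92719/5197 278977/15591]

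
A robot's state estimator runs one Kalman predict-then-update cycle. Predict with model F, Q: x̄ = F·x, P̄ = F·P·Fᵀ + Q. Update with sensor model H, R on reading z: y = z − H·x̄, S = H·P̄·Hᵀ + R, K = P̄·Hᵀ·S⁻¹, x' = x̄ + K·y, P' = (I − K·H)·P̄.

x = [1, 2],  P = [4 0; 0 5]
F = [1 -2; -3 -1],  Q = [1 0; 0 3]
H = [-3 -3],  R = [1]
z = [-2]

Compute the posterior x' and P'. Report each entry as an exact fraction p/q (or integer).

x̄ = F·x = [-3, -5]
P̄ = F·P·Fᵀ + Q = [25 -2; -2 44]
y = z − H·x̄ = [-26]
S = H·P̄·Hᵀ + R = [586]
K = P̄·Hᵀ·S⁻¹ = [-69/586; -63/293]
x' = x̄ + K·y = [18/293, 173/293]
P' = (I − K·H)·P̄ = [9889/586 -4933/293; -4933/293 4954/293]

x' = [18/293, 173/293]
P' = [9889/586 -4933/293; -4933/293 4954/293]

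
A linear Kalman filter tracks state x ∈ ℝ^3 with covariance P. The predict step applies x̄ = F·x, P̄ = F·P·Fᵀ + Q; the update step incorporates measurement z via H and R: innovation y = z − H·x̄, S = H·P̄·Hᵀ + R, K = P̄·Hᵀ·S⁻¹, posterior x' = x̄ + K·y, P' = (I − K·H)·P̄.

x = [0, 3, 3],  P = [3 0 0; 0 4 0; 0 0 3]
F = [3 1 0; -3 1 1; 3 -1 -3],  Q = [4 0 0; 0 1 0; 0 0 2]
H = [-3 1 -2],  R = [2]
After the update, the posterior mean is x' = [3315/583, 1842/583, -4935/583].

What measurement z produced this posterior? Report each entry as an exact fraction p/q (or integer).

z = [3]

x̄ = F·x = [3, 6, -12]
P̄ = F·P·Fᵀ + Q = [35 -23 23; -23 35 -40; 23 -40 60]
S = H·P̄·Hᵀ + R = [1166]
K = P̄·Hᵀ·S⁻¹ = [-87/583; 92/583; -229/1166]
x' − x̄ = [1566/583, -1656/583, 2061/583] = K·y
y = (KᵀK)⁻¹·Kᵀ·(x' − x̄) = [-18]
z = y + H·x̄ = [-18] + [21] = [3]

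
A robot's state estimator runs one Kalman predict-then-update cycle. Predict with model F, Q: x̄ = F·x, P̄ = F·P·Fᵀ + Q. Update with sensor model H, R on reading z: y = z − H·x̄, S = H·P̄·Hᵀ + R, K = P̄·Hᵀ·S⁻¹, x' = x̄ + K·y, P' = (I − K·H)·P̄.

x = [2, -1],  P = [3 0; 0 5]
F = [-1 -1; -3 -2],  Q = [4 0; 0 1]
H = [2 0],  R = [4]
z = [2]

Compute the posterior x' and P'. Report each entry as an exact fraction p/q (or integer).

x' = [11/13, -14/13]
P' = [12/13 19/13; 19/13 263/13]

x̄ = F·x = [-1, -4]
P̄ = F·P·Fᵀ + Q = [12 19; 19 48]
y = z − H·x̄ = [4]
S = H·P̄·Hᵀ + R = [52]
K = P̄·Hᵀ·S⁻¹ = [6/13; 19/26]
x' = x̄ + K·y = [11/13, -14/13]
P' = (I − K·H)·P̄ = [12/13 19/13; 19/13 263/13]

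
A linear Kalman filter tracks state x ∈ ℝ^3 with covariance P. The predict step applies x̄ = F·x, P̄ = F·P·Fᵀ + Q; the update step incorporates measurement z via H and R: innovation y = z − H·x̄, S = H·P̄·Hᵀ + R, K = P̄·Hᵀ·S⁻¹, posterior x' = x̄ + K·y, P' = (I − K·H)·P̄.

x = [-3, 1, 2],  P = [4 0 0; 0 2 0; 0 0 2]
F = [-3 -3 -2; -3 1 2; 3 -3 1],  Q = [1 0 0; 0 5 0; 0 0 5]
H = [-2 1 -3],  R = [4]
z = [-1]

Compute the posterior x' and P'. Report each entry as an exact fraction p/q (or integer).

x' = [1511/366, 5287/732, -21/244]
P' = [11168/183 10351/366 -3805/122; 10351/366 22691/732 -2133/244; -3805/122 -2133/244 4441/244]

x̄ = F·x = [2, 14, -10]
P̄ = F·P·Fᵀ + Q = [63 22 -22; 22 51 -38; -22 -38 61]
y = z − H·x̄ = [-41]
S = H·P̄·Hᵀ + R = [732]
K = P̄·Hᵀ·S⁻¹ = [-19/366; 121/732; -59/244]
x' = x̄ + K·y = [1511/366, 5287/732, -21/244]
P' = (I − K·H)·P̄ = [11168/183 10351/366 -3805/122; 10351/366 22691/732 -2133/244; -3805/122 -2133/244 4441/244]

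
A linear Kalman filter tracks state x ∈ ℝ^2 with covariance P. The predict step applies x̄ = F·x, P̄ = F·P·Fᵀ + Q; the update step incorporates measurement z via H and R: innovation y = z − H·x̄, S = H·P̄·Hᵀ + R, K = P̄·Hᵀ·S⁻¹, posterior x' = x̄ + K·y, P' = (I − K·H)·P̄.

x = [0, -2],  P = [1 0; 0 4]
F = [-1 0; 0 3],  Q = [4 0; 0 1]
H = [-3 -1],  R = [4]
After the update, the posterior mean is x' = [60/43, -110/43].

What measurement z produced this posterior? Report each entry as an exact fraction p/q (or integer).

x̄ = F·x = [0, -6]
P̄ = F·P·Fᵀ + Q = [5 0; 0 37]
S = H·P̄·Hᵀ + R = [86]
K = P̄·Hᵀ·S⁻¹ = [-15/86; -37/86]
x' − x̄ = [60/43, 148/43] = K·y
y = (KᵀK)⁻¹·Kᵀ·(x' − x̄) = [-8]
z = y + H·x̄ = [-8] + [6] = [-2]

z = [-2]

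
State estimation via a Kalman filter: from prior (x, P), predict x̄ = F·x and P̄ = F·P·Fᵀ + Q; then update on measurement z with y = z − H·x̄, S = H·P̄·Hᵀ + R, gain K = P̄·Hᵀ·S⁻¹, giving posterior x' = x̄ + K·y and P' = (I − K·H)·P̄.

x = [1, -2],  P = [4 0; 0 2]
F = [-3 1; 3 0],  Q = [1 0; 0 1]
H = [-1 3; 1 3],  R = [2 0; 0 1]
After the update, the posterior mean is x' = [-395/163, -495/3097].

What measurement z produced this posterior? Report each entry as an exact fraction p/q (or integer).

x̄ = F·x = [-5, 3]
P̄ = F·P·Fᵀ + Q = [39 -36; -36 37]
S = H·P̄·Hᵀ + R = [590 294; 294 157]
K = P̄·Hᵀ·S⁻¹ = [-147/326 66/163; 1029/6194 516/3097]
x' − x̄ = [420/163, -9786/3097] = K·y
y = (KᵀK)⁻¹·Kᵀ·(x' − x̄) = [-12, -7]
z = y + H·x̄ = [-12, -7] + [14, 4] = [2, -3]

z = [2, -3]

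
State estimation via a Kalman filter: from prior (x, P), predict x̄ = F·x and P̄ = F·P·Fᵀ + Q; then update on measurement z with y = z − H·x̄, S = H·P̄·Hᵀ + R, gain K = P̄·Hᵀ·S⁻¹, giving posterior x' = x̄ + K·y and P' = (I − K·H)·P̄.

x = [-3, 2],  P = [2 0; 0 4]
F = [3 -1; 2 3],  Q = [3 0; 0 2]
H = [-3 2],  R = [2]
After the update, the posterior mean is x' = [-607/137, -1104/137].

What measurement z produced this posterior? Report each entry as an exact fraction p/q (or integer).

z = [-3]

x̄ = F·x = [-11, 0]
P̄ = F·P·Fᵀ + Q = [25 0; 0 46]
S = H·P̄·Hᵀ + R = [411]
K = P̄·Hᵀ·S⁻¹ = [-25/137; 92/411]
x' − x̄ = [900/137, -1104/137] = K·y
y = (KᵀK)⁻¹·Kᵀ·(x' − x̄) = [-36]
z = y + H·x̄ = [-36] + [33] = [-3]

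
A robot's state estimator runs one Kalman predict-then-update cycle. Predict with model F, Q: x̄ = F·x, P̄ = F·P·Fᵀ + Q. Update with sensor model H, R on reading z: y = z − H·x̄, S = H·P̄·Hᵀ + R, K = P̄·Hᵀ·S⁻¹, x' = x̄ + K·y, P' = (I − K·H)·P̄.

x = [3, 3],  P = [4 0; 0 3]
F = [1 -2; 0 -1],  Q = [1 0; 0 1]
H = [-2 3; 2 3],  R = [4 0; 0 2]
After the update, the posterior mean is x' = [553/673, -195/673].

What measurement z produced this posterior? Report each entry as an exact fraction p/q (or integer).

z = [-2, 1]

x̄ = F·x = [-3, -3]
P̄ = F·P·Fᵀ + Q = [17 6; 6 4]
S = H·P̄·Hᵀ + R = [36 -32; -32 178]
K = P̄·Hᵀ·S⁻¹ = [-148/673 170/673; 96/673 108/673]
x' − x̄ = [2572/673, 1824/673] = K·y
y = (KᵀK)⁻¹·Kᵀ·(x' − x̄) = [1, 16]
z = y + H·x̄ = [1, 16] + [-3, -15] = [-2, 1]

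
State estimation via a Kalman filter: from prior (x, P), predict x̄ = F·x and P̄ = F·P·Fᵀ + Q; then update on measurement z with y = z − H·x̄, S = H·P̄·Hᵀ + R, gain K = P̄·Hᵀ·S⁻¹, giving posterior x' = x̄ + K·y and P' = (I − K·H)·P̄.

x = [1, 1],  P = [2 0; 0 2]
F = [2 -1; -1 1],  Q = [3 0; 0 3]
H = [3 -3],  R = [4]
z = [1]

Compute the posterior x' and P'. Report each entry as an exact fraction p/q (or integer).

x' = [89/146, 39/146]
P' = [547/292 471/292; 471/292 523/292]

x̄ = F·x = [1, 0]
P̄ = F·P·Fᵀ + Q = [13 -6; -6 7]
y = z − H·x̄ = [-2]
S = H·P̄·Hᵀ + R = [292]
K = P̄·Hᵀ·S⁻¹ = [57/292; -39/292]
x' = x̄ + K·y = [89/146, 39/146]
P' = (I − K·H)·P̄ = [547/292 471/292; 471/292 523/292]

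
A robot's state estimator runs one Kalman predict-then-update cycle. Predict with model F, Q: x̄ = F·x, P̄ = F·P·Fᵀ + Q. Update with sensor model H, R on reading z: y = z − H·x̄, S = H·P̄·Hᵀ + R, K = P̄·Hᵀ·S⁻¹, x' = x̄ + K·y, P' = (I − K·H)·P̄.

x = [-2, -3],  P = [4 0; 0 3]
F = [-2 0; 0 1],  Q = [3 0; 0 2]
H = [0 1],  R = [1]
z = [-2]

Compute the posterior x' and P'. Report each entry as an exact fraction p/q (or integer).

x' = [4, -13/6]
P' = [19 0; 0 5/6]

x̄ = F·x = [4, -3]
P̄ = F·P·Fᵀ + Q = [19 0; 0 5]
y = z − H·x̄ = [1]
S = H·P̄·Hᵀ + R = [6]
K = P̄·Hᵀ·S⁻¹ = [0; 5/6]
x' = x̄ + K·y = [4, -13/6]
P' = (I − K·H)·P̄ = [19 0; 0 5/6]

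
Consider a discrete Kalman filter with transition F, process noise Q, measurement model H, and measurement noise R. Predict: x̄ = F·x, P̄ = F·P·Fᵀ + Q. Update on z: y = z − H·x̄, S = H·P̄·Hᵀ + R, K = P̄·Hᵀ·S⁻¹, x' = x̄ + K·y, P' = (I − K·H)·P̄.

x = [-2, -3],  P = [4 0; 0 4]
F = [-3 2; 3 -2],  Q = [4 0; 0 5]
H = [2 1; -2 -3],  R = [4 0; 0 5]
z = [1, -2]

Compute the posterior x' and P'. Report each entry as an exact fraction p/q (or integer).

x' = [20/91, 841/1729]
P' = [1112/455 -928/455; -928/455 18708/8645]

x̄ = F·x = [0, 0]
P̄ = F·P·Fᵀ + Q = [56 -52; -52 57]
y = z − H·x̄ = [1, -2]
S = H·P̄·Hᵀ + R = [77 21; 21 118]
K = P̄·Hᵀ·S⁻¹ = [324/455 16/65; -4139/8645 -596/1235]
x' = x̄ + K·y = [20/91, 841/1729]
P' = (I − K·H)·P̄ = [1112/455 -928/455; -928/455 18708/8645]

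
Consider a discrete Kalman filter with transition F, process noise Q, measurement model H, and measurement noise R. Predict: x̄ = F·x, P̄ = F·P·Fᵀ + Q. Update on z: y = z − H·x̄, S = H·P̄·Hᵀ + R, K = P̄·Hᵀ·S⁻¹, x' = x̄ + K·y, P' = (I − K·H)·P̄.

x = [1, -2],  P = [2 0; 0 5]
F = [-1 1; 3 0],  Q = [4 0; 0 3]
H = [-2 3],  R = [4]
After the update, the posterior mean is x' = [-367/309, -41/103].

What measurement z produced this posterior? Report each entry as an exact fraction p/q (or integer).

z = [1]

x̄ = F·x = [-3, 3]
P̄ = F·P·Fᵀ + Q = [11 -6; -6 21]
S = H·P̄·Hᵀ + R = [309]
K = P̄·Hᵀ·S⁻¹ = [-40/309; 25/103]
x' − x̄ = [560/309, -350/103] = K·y
y = (KᵀK)⁻¹·Kᵀ·(x' − x̄) = [-14]
z = y + H·x̄ = [-14] + [15] = [1]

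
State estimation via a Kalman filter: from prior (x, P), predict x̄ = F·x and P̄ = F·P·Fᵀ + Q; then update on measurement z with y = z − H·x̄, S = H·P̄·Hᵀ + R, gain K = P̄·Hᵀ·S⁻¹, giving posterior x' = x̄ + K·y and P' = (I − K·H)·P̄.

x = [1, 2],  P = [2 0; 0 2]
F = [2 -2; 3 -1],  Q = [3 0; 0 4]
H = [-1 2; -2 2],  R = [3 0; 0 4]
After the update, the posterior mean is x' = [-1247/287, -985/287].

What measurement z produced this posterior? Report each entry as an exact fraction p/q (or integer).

z = [-3, 2]

x̄ = F·x = [-2, 1]
P̄ = F·P·Fᵀ + Q = [19 16; 16 24]
S = H·P̄·Hᵀ + R = [54 38; 38 48]
K = P̄·Hᵀ·S⁻¹ = [213/287 -409/574; 232/287 -88/287]
x' − x̄ = [-673/287, -1272/287] = K·y
y = (KᵀK)⁻¹·Kᵀ·(x' − x̄) = [-7, -4]
z = y + H·x̄ = [-7, -4] + [4, 6] = [-3, 2]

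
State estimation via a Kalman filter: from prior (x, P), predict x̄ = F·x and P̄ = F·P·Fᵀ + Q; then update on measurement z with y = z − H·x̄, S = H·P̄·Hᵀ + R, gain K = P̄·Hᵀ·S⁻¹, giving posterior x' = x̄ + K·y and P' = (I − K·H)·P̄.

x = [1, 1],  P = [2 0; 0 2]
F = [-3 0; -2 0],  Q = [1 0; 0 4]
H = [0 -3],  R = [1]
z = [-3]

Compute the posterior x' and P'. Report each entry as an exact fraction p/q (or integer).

x' = [-3/109, 106/109]
P' = [775/109 12/109; 12/109 12/109]

x̄ = F·x = [-3, -2]
P̄ = F·P·Fᵀ + Q = [19 12; 12 12]
y = z − H·x̄ = [-9]
S = H·P̄·Hᵀ + R = [109]
K = P̄·Hᵀ·S⁻¹ = [-36/109; -36/109]
x' = x̄ + K·y = [-3/109, 106/109]
P' = (I − K·H)·P̄ = [775/109 12/109; 12/109 12/109]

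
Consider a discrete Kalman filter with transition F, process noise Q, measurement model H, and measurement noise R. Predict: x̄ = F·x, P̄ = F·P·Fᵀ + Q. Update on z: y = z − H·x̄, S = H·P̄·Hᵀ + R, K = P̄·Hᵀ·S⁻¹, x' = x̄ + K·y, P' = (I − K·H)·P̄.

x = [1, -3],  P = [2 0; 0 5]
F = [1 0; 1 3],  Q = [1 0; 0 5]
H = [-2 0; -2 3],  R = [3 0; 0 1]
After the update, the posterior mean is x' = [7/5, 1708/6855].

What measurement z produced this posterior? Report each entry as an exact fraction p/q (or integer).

x̄ = F·x = [1, -8]
P̄ = F·P·Fᵀ + Q = [3 2; 2 52]
S = H·P̄·Hᵀ + R = [15 0; 0 457]
K = P̄·Hᵀ·S⁻¹ = [-2/5 0; -4/15 152/457]
x' − x̄ = [2/5, 56548/6855] = K·y
y = (KᵀK)⁻¹·Kᵀ·(x' − x̄) = [-1, 24]
z = y + H·x̄ = [-1, 24] + [-2, -26] = [-3, -2]

z = [-3, -2]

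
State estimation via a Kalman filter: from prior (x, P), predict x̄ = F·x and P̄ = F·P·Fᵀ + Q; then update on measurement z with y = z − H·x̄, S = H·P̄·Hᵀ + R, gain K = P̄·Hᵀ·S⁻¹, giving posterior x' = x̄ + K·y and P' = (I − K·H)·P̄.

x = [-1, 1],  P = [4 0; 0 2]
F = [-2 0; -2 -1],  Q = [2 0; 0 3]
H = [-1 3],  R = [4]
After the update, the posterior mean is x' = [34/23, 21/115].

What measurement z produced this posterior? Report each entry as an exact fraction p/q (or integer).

x̄ = F·x = [2, 1]
P̄ = F·P·Fᵀ + Q = [18 16; 16 21]
S = H·P̄·Hᵀ + R = [115]
K = P̄·Hᵀ·S⁻¹ = [6/23; 47/115]
x' − x̄ = [-12/23, -94/115] = K·y
y = (KᵀK)⁻¹·Kᵀ·(x' − x̄) = [-2]
z = y + H·x̄ = [-2] + [1] = [-1]

z = [-1]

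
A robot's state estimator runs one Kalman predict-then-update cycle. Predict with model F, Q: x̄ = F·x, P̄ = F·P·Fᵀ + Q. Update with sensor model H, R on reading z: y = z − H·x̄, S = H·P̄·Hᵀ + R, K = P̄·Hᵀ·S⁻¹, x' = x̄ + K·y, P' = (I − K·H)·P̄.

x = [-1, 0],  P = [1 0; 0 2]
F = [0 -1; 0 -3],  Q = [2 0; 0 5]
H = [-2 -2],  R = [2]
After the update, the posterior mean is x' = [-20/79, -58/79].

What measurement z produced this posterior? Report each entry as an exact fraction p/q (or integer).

x̄ = F·x = [0, 0]
P̄ = F·P·Fᵀ + Q = [4 6; 6 23]
S = H·P̄·Hᵀ + R = [158]
K = P̄·Hᵀ·S⁻¹ = [-10/79; -29/79]
x' − x̄ = [-20/79, -58/79] = K·y
y = (KᵀK)⁻¹·Kᵀ·(x' − x̄) = [2]
z = y + H·x̄ = [2] + [0] = [2]

z = [2]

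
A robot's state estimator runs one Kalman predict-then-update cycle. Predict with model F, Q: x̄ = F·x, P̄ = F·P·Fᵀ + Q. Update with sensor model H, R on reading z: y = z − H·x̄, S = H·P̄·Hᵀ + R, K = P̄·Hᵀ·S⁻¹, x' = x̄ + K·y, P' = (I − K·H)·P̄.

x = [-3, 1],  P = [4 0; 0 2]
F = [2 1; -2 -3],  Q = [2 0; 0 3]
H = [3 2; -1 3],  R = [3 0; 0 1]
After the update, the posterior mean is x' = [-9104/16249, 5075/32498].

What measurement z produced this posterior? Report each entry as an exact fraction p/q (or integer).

x̄ = F·x = [-5, 3]
P̄ = F·P·Fᵀ + Q = [20 -22; -22 37]
S = H·P̄·Hᵀ + R = [67 8; 8 486]
K = P̄·Hᵀ·S⁻¹ = [4232/16249 -2945/16249; 1412/16249 8847/32498]
x' − x̄ = [72141/16249, -92419/32498] = K·y
y = (KᵀK)⁻¹·Kᵀ·(x' − x̄) = [8, -13]
z = y + H·x̄ = [8, -13] + [-9, 14] = [-1, 1]

z = [-1, 1]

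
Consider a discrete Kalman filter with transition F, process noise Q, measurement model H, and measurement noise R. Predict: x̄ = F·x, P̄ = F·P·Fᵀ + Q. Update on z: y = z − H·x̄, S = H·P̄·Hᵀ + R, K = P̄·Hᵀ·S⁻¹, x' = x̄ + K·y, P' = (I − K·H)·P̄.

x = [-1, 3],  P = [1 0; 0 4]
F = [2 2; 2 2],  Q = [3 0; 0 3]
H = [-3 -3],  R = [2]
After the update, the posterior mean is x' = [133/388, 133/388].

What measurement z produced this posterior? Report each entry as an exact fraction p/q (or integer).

z = [-2]

x̄ = F·x = [4, 4]
P̄ = F·P·Fᵀ + Q = [23 20; 20 23]
S = H·P̄·Hᵀ + R = [776]
K = P̄·Hᵀ·S⁻¹ = [-129/776; -129/776]
x' − x̄ = [-1419/388, -1419/388] = K·y
y = (KᵀK)⁻¹·Kᵀ·(x' − x̄) = [22]
z = y + H·x̄ = [22] + [-24] = [-2]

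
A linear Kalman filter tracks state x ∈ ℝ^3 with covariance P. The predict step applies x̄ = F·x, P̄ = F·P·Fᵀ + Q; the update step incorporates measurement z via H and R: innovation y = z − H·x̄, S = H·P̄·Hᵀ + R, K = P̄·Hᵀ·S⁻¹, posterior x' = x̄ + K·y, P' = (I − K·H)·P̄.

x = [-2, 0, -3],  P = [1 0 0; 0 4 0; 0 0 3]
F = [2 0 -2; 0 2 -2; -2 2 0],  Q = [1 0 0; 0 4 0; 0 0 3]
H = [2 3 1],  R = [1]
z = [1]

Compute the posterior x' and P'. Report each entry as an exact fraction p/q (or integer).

x' = [-221/302, 56/151, 841/604]
P' = [1478/151 -432/151 -3287/302; -432/151 208/151 274/151; -3287/302 274/151 9923/604]

x̄ = F·x = [2, 6, 4]
P̄ = F·P·Fᵀ + Q = [17 12 -4; 12 32 16; -4 16 23]
y = z − H·x̄ = [-25]
S = H·P̄·Hᵀ + R = [604]
K = P̄·Hᵀ·S⁻¹ = [33/302; 34/151; 63/604]
x' = x̄ + K·y = [-221/302, 56/151, 841/604]
P' = (I − K·H)·P̄ = [1478/151 -432/151 -3287/302; -432/151 208/151 274/151; -3287/302 274/151 9923/604]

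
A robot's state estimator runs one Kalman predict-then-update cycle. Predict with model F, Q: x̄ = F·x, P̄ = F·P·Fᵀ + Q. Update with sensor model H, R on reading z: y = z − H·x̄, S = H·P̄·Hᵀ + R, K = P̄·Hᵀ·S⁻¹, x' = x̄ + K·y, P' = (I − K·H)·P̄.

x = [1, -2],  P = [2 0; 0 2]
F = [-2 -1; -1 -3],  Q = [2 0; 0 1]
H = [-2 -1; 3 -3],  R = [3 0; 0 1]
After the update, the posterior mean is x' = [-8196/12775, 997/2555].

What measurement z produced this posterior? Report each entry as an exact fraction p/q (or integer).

z = [1, -3]

x̄ = F·x = [0, 5]
P̄ = F·P·Fᵀ + Q = [12 10; 10 21]
S = H·P̄·Hᵀ + R = [112 21; 21 118]
K = P̄·Hᵀ·S⁻¹ = [-4138/12775 198/1825; -829/2555 -81/365]
x' − x̄ = [-8196/12775, -11778/2555] = K·y
y = (KᵀK)⁻¹·Kᵀ·(x' − x̄) = [6, 12]
z = y + H·x̄ = [6, 12] + [-5, -15] = [1, -3]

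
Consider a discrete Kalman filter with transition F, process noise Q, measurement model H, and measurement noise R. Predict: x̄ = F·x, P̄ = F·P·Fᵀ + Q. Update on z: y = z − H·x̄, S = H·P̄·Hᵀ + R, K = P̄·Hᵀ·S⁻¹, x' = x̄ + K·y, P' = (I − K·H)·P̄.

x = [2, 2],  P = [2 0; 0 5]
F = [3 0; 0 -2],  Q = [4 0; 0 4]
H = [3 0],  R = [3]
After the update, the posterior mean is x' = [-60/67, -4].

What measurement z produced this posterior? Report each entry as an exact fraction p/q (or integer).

x̄ = F·x = [6, -4]
P̄ = F·P·Fᵀ + Q = [22 0; 0 24]
S = H·P̄·Hᵀ + R = [201]
K = P̄·Hᵀ·S⁻¹ = [22/67; 0]
x' − x̄ = [-462/67, 0] = K·y
y = (KᵀK)⁻¹·Kᵀ·(x' − x̄) = [-21]
z = y + H·x̄ = [-21] + [18] = [-3]

z = [-3]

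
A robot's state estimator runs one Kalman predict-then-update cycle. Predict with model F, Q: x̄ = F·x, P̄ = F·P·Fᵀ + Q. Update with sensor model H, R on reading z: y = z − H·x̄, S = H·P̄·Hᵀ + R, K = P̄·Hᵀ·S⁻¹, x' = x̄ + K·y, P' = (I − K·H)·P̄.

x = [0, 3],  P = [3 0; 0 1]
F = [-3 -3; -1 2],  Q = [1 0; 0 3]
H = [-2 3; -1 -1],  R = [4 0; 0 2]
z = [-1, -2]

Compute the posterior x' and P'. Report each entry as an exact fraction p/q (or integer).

x̄ = F·x = [-9, 6]
P̄ = F·P·Fᵀ + Q = [37 3; 3 10]
y = z − H·x̄ = [-37, -5]
S = H·P̄·Hᵀ + R = [206 41; 41 55]
K = P̄·Hᵀ·S⁻¹ = [-1935/9649 -5575/9649; 1853/9649 -3662/9649]
x' = x̄ + K·y = [12629/9649, 7643/9649]
P' = (I − K·H)·P̄ = [8238/9649 2912/9649; 2912/9649 4412/9649]

x' = [12629/9649, 7643/9649]
P' = [8238/9649 2912/9649; 2912/9649 4412/9649]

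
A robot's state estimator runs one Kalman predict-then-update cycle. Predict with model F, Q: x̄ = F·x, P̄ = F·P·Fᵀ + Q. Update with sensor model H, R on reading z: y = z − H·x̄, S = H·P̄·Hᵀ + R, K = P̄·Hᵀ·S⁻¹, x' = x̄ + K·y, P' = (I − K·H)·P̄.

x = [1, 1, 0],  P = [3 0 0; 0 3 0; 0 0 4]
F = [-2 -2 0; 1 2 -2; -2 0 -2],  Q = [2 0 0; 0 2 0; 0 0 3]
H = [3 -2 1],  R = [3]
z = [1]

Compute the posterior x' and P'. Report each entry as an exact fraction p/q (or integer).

x̄ = F·x = [-4, 3, -2]
P̄ = F·P·Fᵀ + Q = [26 -18 12; -18 33 10; 12 10 31]
y = z − H·x̄ = [21]
S = H·P̄·Hᵀ + R = [648]
K = P̄·Hᵀ·S⁻¹ = [7/36; -55/324; 47/648]
x' = x̄ + K·y = [1/12, -61/108, -103/216]
P' = (I − K·H)·P̄ = [3/2 61/18 103/36; 61/18 2321/162 5825/324; 103/36 5825/324 17879/648]

x' = [1/12, -61/108, -103/216]
P' = [3/2 61/18 103/36; 61/18 2321/162 5825/324; 103/36 5825/324 17879/648]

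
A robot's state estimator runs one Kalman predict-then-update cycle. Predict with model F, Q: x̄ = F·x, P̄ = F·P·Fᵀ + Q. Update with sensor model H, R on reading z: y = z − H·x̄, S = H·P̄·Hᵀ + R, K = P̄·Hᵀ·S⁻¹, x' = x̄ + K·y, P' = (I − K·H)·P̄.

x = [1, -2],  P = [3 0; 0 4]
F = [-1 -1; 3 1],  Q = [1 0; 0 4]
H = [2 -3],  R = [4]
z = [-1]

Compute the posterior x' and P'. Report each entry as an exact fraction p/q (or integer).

x' = [1, 1]
P' = [1031/507 614/507; 614/507 584/507]

x̄ = F·x = [1, 1]
P̄ = F·P·Fᵀ + Q = [8 -13; -13 35]
y = z − H·x̄ = [0]
S = H·P̄·Hᵀ + R = [507]
K = P̄·Hᵀ·S⁻¹ = [55/507; -131/507]
x' = x̄ + K·y = [1, 1]
P' = (I − K·H)·P̄ = [1031/507 614/507; 614/507 584/507]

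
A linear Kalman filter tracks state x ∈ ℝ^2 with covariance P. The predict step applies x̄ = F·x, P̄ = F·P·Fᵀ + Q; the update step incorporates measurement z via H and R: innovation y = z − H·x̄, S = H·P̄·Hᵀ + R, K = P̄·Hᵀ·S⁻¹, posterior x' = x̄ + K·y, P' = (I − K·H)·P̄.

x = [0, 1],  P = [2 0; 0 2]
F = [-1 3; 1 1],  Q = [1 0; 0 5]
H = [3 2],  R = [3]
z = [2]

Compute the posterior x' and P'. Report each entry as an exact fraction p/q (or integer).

x' = [63/92, 1/46]
P' = [755/276 -171/46; -171/46 132/23]

x̄ = F·x = [3, 1]
P̄ = F·P·Fᵀ + Q = [21 4; 4 9]
y = z − H·x̄ = [-9]
S = H·P̄·Hᵀ + R = [276]
K = P̄·Hᵀ·S⁻¹ = [71/276; 5/46]
x' = x̄ + K·y = [63/92, 1/46]
P' = (I − K·H)·P̄ = [755/276 -171/46; -171/46 132/23]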